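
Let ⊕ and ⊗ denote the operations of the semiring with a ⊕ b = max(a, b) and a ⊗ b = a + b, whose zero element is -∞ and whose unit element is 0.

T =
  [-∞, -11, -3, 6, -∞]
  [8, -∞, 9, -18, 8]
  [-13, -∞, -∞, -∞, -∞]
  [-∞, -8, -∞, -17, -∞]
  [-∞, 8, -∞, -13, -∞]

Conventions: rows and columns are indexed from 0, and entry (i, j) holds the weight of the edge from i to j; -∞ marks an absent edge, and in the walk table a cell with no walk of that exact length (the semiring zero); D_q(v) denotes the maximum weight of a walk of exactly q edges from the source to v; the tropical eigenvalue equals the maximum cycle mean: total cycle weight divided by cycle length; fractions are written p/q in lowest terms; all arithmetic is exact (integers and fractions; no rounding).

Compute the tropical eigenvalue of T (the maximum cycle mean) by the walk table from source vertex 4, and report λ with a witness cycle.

q=0: [-∞, -∞, -∞, -∞, 0]
q=1: [-∞, 8, -∞, -13, -∞]
q=2: [16, -21, 17, -10, 16]
q=3: [4, 24, 13, 22, -13]
q=4: [32, 14, 33, 10, 32]
q=5: [22, 40, 29, 38, 22]
Optimal cycle mean attained by: cycle 1->4->1, total 8 + 8, length 2.
Answer: λ = 8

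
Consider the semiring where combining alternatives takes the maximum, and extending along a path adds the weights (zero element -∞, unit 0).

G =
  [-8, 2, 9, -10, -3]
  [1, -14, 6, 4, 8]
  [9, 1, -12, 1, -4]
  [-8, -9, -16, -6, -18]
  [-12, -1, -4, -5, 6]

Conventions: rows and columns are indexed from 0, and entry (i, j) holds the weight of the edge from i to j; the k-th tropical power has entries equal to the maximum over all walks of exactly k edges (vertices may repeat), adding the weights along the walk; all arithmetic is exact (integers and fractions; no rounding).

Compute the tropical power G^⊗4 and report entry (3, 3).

G^⊗2:
  [18, 10, 8, 10, 10]
  [15, 7, 10, 7, 14]
  [2, 11, 18, 5, 9]
  [-7, -6, 1, -5, -1]
  [5, 5, 5, 3, 12]
G^⊗3:
  [17, 20, 27, 14, 18]
  [19, 17, 24, 11, 20]
  [27, 19, 17, 19, 19]
  [10, 2, 2, 2, 5]
  [14, 11, 14, 9, 18]
G^⊗4:
  [36, 28, 26, 28, 28]
  [33, 25, 28, 25, 26]
  [26, 29, 36, 23, 27]
  [11, 12, 19, 6, 11]
  [23, 17, 23, 15, 24]
Key observation: the optimum is the walk 3->0->2->1->3, with weight (-8) + 9 + 1 + 4 = 6.
Optimal value attained by: walk 3->0->2->1->3.
Answer: (G^⊗4)[3][3] = 6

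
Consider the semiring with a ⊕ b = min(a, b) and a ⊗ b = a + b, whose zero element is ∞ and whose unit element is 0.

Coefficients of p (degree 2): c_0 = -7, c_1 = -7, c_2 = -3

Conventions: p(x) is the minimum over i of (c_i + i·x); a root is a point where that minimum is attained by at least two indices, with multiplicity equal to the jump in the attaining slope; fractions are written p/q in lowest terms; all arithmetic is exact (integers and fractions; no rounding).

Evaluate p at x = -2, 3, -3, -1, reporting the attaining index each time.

p(-2) = min(-7+0·(-2)=-7, -7+1·(-2)=-9, -3+2·(-2)=-7) = -9 (attained by i=1)
p(3) = min(-7+0·3=-7, -7+1·3=-4, -3+2·3=3) = -7 (attained by i=0)
p(-3) = min(-7+0·(-3)=-7, -7+1·(-3)=-10, -3+2·(-3)=-9) = -10 (attained by i=1)
p(-1) = min(-7+0·(-1)=-7, -7+1·(-1)=-8, -3+2·(-1)=-5) = -8 (attained by i=1)
Answer: p(-2) = -9; p(3) = -7; p(-3) = -10; p(-1) = -8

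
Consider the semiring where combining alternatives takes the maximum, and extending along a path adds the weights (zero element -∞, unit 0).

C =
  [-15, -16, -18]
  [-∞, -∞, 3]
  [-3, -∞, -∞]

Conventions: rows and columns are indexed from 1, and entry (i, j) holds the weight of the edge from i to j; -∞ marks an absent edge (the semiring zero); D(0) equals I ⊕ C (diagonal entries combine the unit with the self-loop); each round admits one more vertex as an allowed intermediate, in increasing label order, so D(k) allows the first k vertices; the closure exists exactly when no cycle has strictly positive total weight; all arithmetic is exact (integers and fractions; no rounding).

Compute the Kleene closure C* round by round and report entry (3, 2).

D(0):
  [0, -16, -18]
  [-∞, 0, 3]
  [-3, -∞, 0]
D(1):
  [0, -16, -18]
  [-∞, 0, 3]
  [-3, -19, 0]
D(2):
  [0, -16, -13]
  [-∞, 0, 3]
  [-3, -19, 0]
D(3):
  [0, -16, -13]
  [0, 0, 3]
  [-3, -19, 0]
Answer: C*[3][2] = -19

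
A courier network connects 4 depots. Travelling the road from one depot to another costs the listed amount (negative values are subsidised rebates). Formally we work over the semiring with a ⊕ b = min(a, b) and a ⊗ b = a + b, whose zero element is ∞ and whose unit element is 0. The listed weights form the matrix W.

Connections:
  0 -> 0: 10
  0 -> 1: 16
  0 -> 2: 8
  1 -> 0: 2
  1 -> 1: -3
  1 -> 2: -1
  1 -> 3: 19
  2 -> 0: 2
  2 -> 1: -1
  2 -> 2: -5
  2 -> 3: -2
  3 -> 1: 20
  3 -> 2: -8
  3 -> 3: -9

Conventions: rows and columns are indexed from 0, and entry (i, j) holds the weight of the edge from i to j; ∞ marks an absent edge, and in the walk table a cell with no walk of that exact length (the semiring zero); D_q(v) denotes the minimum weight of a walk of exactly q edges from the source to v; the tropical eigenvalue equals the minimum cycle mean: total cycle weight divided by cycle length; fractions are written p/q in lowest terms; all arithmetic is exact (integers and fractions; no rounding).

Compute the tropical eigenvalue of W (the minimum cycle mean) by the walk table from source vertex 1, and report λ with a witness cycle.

q=0: [∞, 0, ∞, ∞]
q=1: [2, -3, -1, 19]
q=2: [-1, -6, -6, -3]
q=3: [-4, -9, -11, -12]
q=4: [-9, -12, -20, -21]
Optimal cycle mean attained by: cycle 3->3, total (-9), length 1.
Answer: λ = -9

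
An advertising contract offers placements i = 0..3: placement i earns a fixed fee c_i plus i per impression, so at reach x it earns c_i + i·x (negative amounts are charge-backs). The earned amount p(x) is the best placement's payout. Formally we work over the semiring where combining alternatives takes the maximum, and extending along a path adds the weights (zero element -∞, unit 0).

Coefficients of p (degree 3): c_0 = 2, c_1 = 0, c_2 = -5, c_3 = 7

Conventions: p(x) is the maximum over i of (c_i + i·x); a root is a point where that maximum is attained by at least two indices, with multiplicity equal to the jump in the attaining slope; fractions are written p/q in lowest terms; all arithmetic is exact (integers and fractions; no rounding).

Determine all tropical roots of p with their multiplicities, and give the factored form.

hull edge (i=0, c=2) to (i=3, c=7): slope 5/3, span 3
Factored form: p(x) = 7 ⊗ (x ⊕ (-5/3)) ⊗ (x ⊕ (-5/3)) ⊗ (x ⊕ (-5/3))
Answer: roots = -5/3 (mult 3)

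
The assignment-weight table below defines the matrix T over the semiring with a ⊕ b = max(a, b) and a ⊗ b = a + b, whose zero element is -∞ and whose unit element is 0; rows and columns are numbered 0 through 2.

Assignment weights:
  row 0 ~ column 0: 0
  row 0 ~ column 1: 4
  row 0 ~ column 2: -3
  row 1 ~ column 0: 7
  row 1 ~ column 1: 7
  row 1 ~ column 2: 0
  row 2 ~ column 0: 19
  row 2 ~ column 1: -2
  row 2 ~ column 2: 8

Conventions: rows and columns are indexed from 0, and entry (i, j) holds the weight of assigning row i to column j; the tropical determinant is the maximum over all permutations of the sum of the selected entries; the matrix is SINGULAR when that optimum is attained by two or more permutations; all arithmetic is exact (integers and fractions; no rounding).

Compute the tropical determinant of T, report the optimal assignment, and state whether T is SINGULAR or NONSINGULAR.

σ = (0, 1, 2): 0 + 7 + 8 = 15
σ = (0, 2, 1): 0 + 0 + (-2) = -2
σ = (1, 0, 2): 4 + 7 + 8 = 19
σ = (1, 2, 0): 4 + 0 + 19 = 23
σ = (2, 0, 1): (-3) + 7 + (-2) = 2
σ = (2, 1, 0): (-3) + 7 + 19 = 23
Optimal value attained by: σ = (1, 2, 0).
Answer: det⊕(T) = 23; verdict: SINGULAR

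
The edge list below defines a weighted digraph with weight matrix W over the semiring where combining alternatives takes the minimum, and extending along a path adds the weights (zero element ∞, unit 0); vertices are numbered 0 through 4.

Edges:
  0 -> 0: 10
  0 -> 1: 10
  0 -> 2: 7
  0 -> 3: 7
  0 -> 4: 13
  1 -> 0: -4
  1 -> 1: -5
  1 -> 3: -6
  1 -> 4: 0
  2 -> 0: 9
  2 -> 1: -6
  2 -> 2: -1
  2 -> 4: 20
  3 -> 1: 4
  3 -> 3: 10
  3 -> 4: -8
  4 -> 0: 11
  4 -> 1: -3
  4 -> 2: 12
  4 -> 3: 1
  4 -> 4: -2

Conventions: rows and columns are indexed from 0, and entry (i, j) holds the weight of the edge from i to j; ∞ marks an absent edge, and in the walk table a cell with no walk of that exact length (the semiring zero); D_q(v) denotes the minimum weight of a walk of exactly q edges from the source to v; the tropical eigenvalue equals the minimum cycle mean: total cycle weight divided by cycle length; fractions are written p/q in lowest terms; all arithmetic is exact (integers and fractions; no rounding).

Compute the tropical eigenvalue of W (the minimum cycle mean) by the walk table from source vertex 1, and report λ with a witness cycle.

q=0: [∞, 0, ∞, ∞, ∞]
q=1: [-4, -5, ∞, -6, 0]
q=2: [-9, -10, 3, -11, -14]
q=3: [-14, -17, -2, -16, -19]
q=4: [-21, -22, -7, -23, -24]
q=5: [-26, -27, -14, -28, -31]
Optimal cycle mean attained by: cycle 1->3->4->1, total (-6) + (-8) + (-3), length 3.
Answer: λ = -17/3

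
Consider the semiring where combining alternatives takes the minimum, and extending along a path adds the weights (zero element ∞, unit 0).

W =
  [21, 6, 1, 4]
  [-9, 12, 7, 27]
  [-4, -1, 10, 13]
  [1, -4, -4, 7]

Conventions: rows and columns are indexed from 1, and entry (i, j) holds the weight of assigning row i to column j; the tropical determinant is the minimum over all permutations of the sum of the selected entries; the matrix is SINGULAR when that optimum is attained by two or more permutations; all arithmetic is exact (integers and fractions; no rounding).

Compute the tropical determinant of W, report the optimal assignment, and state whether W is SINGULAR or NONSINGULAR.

σ = (1, 2, 3, 4): 21 + 12 + 10 + 7 = 50
σ = (1, 2, 4, 3): 21 + 12 + 13 + (-4) = 42
σ = (1, 3, 2, 4): 21 + 7 + (-1) + 7 = 34
σ = (1, 3, 4, 2): 21 + 7 + 13 + (-4) = 37
σ = (1, 4, 2, 3): 21 + 27 + (-1) + (-4) = 43
σ = (1, 4, 3, 2): 21 + 27 + 10 + (-4) = 54
σ = (2, 1, 3, 4): 6 + (-9) + 10 + 7 = 14
σ = (2, 1, 4, 3): 6 + (-9) + 13 + (-4) = 6
σ = (2, 3, 1, 4): 6 + 7 + (-4) + 7 = 16
σ = (2, 3, 4, 1): 6 + 7 + 13 + 1 = 27
σ = (2, 4, 1, 3): 6 + 27 + (-4) + (-4) = 25
σ = (2, 4, 3, 1): 6 + 27 + 10 + 1 = 44
σ = (3, 1, 2, 4): 1 + (-9) + (-1) + 7 = -2
σ = (3, 1, 4, 2): 1 + (-9) + 13 + (-4) = 1
σ = (3, 2, 1, 4): 1 + 12 + (-4) + 7 = 16
σ = (3, 2, 4, 1): 1 + 12 + 13 + 1 = 27
σ = (3, 4, 1, 2): 1 + 27 + (-4) + (-4) = 20
σ = (3, 4, 2, 1): 1 + 27 + (-1) + 1 = 28
σ = (4, 1, 2, 3): 4 + (-9) + (-1) + (-4) = -10
σ = (4, 1, 3, 2): 4 + (-9) + 10 + (-4) = 1
σ = (4, 2, 1, 3): 4 + 12 + (-4) + (-4) = 8
σ = (4, 2, 3, 1): 4 + 12 + 10 + 1 = 27
σ = (4, 3, 1, 2): 4 + 7 + (-4) + (-4) = 3
σ = (4, 3, 2, 1): 4 + 7 + (-1) + 1 = 11
Optimal value attained by: σ = (4, 1, 2, 3).
Answer: det⊕(W) = -10; verdict: NONSINGULAR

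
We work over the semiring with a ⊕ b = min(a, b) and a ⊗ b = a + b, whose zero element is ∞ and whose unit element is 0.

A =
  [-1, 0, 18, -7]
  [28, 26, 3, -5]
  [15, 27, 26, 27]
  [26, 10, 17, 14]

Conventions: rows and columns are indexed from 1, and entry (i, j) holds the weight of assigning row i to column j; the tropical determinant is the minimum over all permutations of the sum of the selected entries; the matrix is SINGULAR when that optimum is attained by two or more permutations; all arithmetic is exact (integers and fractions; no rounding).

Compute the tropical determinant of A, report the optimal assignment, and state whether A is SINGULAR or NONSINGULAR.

σ = (1, 2, 3, 4): (-1) + 26 + 26 + 14 = 65
σ = (1, 2, 4, 3): (-1) + 26 + 27 + 17 = 69
σ = (1, 3, 2, 4): (-1) + 3 + 27 + 14 = 43
σ = (1, 3, 4, 2): (-1) + 3 + 27 + 10 = 39
σ = (1, 4, 2, 3): (-1) + (-5) + 27 + 17 = 38
σ = (1, 4, 3, 2): (-1) + (-5) + 26 + 10 = 30
σ = (2, 1, 3, 4): 0 + 28 + 26 + 14 = 68
σ = (2, 1, 4, 3): 0 + 28 + 27 + 17 = 72
σ = (2, 3, 1, 4): 0 + 3 + 15 + 14 = 32
σ = (2, 3, 4, 1): 0 + 3 + 27 + 26 = 56
σ = (2, 4, 1, 3): 0 + (-5) + 15 + 17 = 27
σ = (2, 4, 3, 1): 0 + (-5) + 26 + 26 = 47
σ = (3, 1, 2, 4): 18 + 28 + 27 + 14 = 87
σ = (3, 1, 4, 2): 18 + 28 + 27 + 10 = 83
σ = (3, 2, 1, 4): 18 + 26 + 15 + 14 = 73
σ = (3, 2, 4, 1): 18 + 26 + 27 + 26 = 97
σ = (3, 4, 1, 2): 18 + (-5) + 15 + 10 = 38
σ = (3, 4, 2, 1): 18 + (-5) + 27 + 26 = 66
σ = (4, 1, 2, 3): (-7) + 28 + 27 + 17 = 65
σ = (4, 1, 3, 2): (-7) + 28 + 26 + 10 = 57
σ = (4, 2, 1, 3): (-7) + 26 + 15 + 17 = 51
σ = (4, 2, 3, 1): (-7) + 26 + 26 + 26 = 71
σ = (4, 3, 1, 2): (-7) + 3 + 15 + 10 = 21
σ = (4, 3, 2, 1): (-7) + 3 + 27 + 26 = 49
Optimal value attained by: σ = (4, 3, 1, 2).
Answer: det⊕(A) = 21; verdict: NONSINGULAR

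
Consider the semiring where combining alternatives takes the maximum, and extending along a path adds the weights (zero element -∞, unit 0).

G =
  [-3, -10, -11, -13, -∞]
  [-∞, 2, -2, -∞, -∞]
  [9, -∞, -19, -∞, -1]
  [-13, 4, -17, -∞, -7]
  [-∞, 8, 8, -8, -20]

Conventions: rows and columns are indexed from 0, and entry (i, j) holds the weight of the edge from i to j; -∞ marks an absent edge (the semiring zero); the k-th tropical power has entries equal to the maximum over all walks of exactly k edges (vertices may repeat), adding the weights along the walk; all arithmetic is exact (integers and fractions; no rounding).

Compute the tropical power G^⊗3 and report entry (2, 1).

G^⊗2:
  [-2, -8, -12, -16, -12]
  [7, 4, 0, -∞, -3]
  [6, 7, 7, -4, -20]
  [-8, 6, 2, -15, -18]
  [17, 10, 6, -28, 7]
G^⊗3:
  [-3, -4, -4, -15, -13]
  [9, 6, 5, -6, -1]
  [16, 9, 5, -7, 6]
  [11, 8, 4, -21, 1]
  [15, 15, 15, 4, 5]
Key observation: the optimum is the walk 2->4->1->1, with weight (-1) + 8 + 2 = 9.
Optimal value attained by: walk 2->4->1->1.
Answer: (G^⊗3)[2][1] = 9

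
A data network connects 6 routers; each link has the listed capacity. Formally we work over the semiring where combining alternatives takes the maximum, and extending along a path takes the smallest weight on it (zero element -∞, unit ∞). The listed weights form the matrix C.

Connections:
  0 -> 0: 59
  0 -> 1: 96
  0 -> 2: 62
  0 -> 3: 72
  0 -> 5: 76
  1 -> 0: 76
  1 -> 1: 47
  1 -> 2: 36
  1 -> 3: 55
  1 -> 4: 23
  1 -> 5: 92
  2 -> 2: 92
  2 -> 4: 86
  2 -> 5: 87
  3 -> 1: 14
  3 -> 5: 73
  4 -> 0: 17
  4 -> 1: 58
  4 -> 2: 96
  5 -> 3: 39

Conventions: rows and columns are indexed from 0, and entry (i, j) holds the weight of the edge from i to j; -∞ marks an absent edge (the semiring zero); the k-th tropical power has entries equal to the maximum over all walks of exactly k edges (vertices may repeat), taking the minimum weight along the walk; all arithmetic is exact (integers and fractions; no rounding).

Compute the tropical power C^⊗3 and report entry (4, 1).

C^⊗2:
  [76, 59, 62, 59, 62, 92]
  [59, 76, 62, 72, 36, 76]
  [17, 58, 92, 39, 86, 87]
  [14, 14, 14, 39, 14, 14]
  [58, 47, 92, 55, 86, 87]
  [-∞, 14, -∞, -∞, -∞, 39]
C^⊗3:
  [59, 76, 62, 72, 62, 76]
  [76, 59, 62, 59, 62, 76]
  [58, 58, 92, 55, 86, 87]
  [14, 14, 14, 14, 14, 39]
  [58, 58, 92, 58, 86, 87]
  [14, 14, 14, 39, 14, 14]
Key observation: the optimum is the walk 4->1->0->1, with weight 58 min 76 min 96 = 58.
Optimal value attained by: walk 4->1->0->1.
Answer: (C^⊗3)[4][1] = 58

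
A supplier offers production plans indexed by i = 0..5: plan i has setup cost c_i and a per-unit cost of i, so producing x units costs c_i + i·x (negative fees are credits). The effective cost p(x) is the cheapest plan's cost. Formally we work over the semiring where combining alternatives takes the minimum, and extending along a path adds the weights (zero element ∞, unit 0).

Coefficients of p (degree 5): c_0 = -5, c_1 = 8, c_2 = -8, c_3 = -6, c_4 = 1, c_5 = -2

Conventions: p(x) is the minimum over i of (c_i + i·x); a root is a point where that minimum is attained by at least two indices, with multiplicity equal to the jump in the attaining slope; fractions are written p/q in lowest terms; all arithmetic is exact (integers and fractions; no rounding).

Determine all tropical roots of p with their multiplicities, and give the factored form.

hull edge (i=0, c=-5) to (i=2, c=-8): slope -3/2, span 2
hull edge (i=2, c=-8) to (i=5, c=-2): slope 2, span 3
Factored form: p(x) = -2 ⊗ (x ⊕ (-2)) ⊗ (x ⊕ (-2)) ⊗ (x ⊕ (-2)) ⊗ (x ⊕ 3/2) ⊗ (x ⊕ 3/2)
Answer: roots = -2 (mult 3), 3/2 (mult 2)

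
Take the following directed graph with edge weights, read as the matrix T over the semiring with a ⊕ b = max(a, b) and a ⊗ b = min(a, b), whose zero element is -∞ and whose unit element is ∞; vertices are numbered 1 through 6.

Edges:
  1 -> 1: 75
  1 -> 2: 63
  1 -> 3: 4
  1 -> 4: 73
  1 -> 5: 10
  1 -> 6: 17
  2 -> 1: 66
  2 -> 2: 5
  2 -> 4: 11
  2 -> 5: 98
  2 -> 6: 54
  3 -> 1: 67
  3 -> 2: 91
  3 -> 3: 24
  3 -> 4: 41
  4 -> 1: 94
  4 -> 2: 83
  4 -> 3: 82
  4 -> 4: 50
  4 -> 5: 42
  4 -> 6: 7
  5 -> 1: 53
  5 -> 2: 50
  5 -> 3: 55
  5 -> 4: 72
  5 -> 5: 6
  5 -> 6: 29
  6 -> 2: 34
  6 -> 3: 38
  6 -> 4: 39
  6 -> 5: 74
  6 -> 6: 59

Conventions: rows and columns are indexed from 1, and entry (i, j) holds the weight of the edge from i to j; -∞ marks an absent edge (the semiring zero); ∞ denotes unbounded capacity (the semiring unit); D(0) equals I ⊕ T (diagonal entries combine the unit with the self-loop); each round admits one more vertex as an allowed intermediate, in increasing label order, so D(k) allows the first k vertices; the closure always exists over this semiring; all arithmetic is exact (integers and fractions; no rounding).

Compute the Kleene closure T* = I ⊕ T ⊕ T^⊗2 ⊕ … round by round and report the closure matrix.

D(0):
  [∞, 63, 4, 73, 10, 17]
  [66, ∞, -∞, 11, 98, 54]
  [67, 91, ∞, 41, -∞, -∞]
  [94, 83, 82, ∞, 42, 7]
  [53, 50, 55, 72, ∞, 29]
  [-∞, 34, 38, 39, 74, ∞]
D(1):
  [∞, 63, 4, 73, 10, 17]
  [66, ∞, 4, 66, 98, 54]
  [67, 91, ∞, 67, 10, 17]
  [94, 83, 82, ∞, 42, 17]
  [53, 53, 55, 72, ∞, 29]
  [-∞, 34, 38, 39, 74, ∞]
D(2):
  [∞, 63, 4, 73, 63, 54]
  [66, ∞, 4, 66, 98, 54]
  [67, 91, ∞, 67, 91, 54]
  [94, 83, 82, ∞, 83, 54]
  [53, 53, 55, 72, ∞, 53]
  [34, 34, 38, 39, 74, ∞]
D(3):
  [∞, 63, 4, 73, 63, 54]
  [66, ∞, 4, 66, 98, 54]
  [67, 91, ∞, 67, 91, 54]
  [94, 83, 82, ∞, 83, 54]
  [55, 55, 55, 72, ∞, 54]
  [38, 38, 38, 39, 74, ∞]
D(4):
  [∞, 73, 73, 73, 73, 54]
  [66, ∞, 66, 66, 98, 54]
  [67, 91, ∞, 67, 91, 54]
  [94, 83, 82, ∞, 83, 54]
  [72, 72, 72, 72, ∞, 54]
  [39, 39, 39, 39, 74, ∞]
D(5):
  [∞, 73, 73, 73, 73, 54]
  [72, ∞, 72, 72, 98, 54]
  [72, 91, ∞, 72, 91, 54]
  [94, 83, 82, ∞, 83, 54]
  [72, 72, 72, 72, ∞, 54]
  [72, 72, 72, 72, 74, ∞]
D(6):
  [∞, 73, 73, 73, 73, 54]
  [72, ∞, 72, 72, 98, 54]
  [72, 91, ∞, 72, 91, 54]
  [94, 83, 82, ∞, 83, 54]
  [72, 72, 72, 72, ∞, 54]
  [72, 72, 72, 72, 74, ∞]
Answer: T* = [[∞, 73, 73, 73, 73, 54], [72, ∞, 72, 72, 98, 54], [72, 91, ∞, 72, 91, 54], [94, 83, 82, ∞, 83, 54], [72, 72, 72, 72, ∞, 54], [72, 72, 72, 72, 74, ∞]]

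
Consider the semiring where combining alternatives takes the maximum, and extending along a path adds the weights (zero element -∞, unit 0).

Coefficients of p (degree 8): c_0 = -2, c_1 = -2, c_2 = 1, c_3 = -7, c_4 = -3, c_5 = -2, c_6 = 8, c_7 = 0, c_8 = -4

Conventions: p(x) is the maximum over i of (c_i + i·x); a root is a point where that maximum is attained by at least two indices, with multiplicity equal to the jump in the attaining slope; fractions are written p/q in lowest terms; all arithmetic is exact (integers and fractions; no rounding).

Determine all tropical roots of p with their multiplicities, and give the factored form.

hull edge (i=0, c=-2) to (i=6, c=8): slope 5/3, span 6
hull edge (i=6, c=8) to (i=8, c=-4): slope -6, span 2
Factored form: p(x) = -4 ⊗ (x ⊕ (-5/3)) ⊗ (x ⊕ (-5/3)) ⊗ (x ⊕ (-5/3)) ⊗ (x ⊕ (-5/3)) ⊗ (x ⊕ (-5/3)) ⊗ (x ⊕ (-5/3)) ⊗ (x ⊕ 6) ⊗ (x ⊕ 6)
Answer: roots = -5/3 (mult 6), 6 (mult 2)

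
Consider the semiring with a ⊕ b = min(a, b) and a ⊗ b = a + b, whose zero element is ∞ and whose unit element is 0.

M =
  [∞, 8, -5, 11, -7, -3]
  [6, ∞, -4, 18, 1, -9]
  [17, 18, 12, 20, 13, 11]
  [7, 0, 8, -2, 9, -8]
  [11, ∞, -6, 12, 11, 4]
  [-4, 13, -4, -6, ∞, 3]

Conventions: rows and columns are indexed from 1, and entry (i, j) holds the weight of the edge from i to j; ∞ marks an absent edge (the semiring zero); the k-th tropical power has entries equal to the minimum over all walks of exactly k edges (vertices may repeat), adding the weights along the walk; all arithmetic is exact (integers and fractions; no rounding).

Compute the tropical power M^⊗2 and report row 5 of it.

M^⊗2:
  [-7, 10, -13, -9, 4, -3]
  [-13, 4, -13, -15, -1, -6]
  [7, 20, 7, 5, 10, 9]
  [-12, -2, -12, -14, 0, -10]
  [0, 12, 0, -2, 4, 4]
  [-1, -6, -9, -8, -11, -14]
Answer: row 5 of M^⊗2 = [0, 12, 0, -2, 4, 4]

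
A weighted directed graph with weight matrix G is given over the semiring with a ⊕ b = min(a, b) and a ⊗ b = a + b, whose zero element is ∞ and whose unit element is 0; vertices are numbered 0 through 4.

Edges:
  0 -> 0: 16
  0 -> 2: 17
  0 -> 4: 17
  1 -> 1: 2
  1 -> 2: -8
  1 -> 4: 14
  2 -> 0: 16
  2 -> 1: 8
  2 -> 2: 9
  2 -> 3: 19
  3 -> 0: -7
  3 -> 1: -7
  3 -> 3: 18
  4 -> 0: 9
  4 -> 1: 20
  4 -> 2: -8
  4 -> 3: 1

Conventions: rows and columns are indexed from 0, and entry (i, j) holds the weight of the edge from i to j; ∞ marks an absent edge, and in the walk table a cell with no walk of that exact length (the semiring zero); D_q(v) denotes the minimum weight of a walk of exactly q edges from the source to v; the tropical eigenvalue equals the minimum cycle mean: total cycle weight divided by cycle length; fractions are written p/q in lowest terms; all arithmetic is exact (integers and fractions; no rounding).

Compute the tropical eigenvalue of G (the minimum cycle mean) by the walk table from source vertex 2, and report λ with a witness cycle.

q=0: [∞, ∞, 0, ∞, ∞]
q=1: [16, 8, 9, 19, ∞]
q=2: [12, 10, 0, 28, 22]
q=3: [16, 8, 2, 19, 24]
q=4: [12, 10, 0, 21, 22]
q=5: [14, 8, 2, 19, 24]
Optimal cycle mean attained by: cycle 1->2->1, total (-8) + 8, length 2.
Answer: λ = 0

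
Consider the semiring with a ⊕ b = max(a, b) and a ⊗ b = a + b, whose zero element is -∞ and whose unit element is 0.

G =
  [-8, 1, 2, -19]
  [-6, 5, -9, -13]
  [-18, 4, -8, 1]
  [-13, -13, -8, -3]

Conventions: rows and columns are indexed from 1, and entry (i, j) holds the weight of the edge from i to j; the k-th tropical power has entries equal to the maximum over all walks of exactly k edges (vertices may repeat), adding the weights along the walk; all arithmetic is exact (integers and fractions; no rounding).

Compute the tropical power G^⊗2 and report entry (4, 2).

G^⊗2:
  [-5, 6, -6, 3]
  [-1, 10, -4, -8]
  [-2, 9, -5, -2]
  [-16, -4, -11, -6]
Key observation: the optimum is the walk 4->3->2, with weight (-8) + 4 = -4.
Optimal value attained by: walk 4->3->2.
Answer: (G^⊗2)[4][2] = -4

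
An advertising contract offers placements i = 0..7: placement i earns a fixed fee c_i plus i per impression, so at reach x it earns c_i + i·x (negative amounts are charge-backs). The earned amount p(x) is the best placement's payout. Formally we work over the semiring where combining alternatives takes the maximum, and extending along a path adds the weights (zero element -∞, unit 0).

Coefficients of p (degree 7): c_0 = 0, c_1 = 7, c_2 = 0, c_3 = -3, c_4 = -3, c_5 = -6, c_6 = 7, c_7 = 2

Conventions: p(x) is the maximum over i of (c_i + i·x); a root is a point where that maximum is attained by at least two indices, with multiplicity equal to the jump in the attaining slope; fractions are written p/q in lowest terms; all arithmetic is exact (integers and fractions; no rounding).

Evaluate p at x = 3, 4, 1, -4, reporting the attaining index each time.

p(3) = max(0+0·3=0, 7+1·3=10, 0+2·3=6, -3+3·3=6, -3+4·3=9, -6+5·3=9, 7+6·3=25, 2+7·3=23) = 25 (attained by i=6)
p(4) = max(0+0·4=0, 7+1·4=11, 0+2·4=8, -3+3·4=9, -3+4·4=13, -6+5·4=14, 7+6·4=31, 2+7·4=30) = 31 (attained by i=6)
p(1) = max(0+0·1=0, 7+1·1=8, 0+2·1=2, -3+3·1=0, -3+4·1=1, -6+5·1=-1, 7+6·1=13, 2+7·1=9) = 13 (attained by i=6)
p(-4) = max(0+0·(-4)=0, 7+1·(-4)=3, 0+2·(-4)=-8, -3+3·(-4)=-15, -3+4·(-4)=-19, -6+5·(-4)=-26, 7+6·(-4)=-17, 2+7·(-4)=-26) = 3 (attained by i=1)
Answer: p(3) = 25; p(4) = 31; p(1) = 13; p(-4) = 3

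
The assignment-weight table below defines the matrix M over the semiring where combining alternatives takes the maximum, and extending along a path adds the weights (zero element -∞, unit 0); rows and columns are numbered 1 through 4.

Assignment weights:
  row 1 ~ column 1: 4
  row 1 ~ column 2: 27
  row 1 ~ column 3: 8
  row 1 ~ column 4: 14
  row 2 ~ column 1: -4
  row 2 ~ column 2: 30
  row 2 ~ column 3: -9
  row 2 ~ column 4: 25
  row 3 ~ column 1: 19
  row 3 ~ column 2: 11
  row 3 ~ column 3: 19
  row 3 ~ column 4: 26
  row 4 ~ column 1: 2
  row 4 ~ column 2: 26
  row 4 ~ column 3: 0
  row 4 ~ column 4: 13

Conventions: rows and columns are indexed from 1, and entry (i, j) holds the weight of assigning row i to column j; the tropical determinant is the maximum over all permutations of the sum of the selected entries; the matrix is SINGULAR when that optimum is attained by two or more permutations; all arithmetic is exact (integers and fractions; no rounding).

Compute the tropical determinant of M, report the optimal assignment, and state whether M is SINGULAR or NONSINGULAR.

σ = (1, 2, 3, 4): 4 + 30 + 19 + 13 = 66
σ = (1, 2, 4, 3): 4 + 30 + 26 + 0 = 60
σ = (1, 3, 2, 4): 4 + (-9) + 11 + 13 = 19
σ = (1, 3, 4, 2): 4 + (-9) + 26 + 26 = 47
σ = (1, 4, 2, 3): 4 + 25 + 11 + 0 = 40
σ = (1, 4, 3, 2): 4 + 25 + 19 + 26 = 74
σ = (2, 1, 3, 4): 27 + (-4) + 19 + 13 = 55
σ = (2, 1, 4, 3): 27 + (-4) + 26 + 0 = 49
σ = (2, 3, 1, 4): 27 + (-9) + 19 + 13 = 50
σ = (2, 3, 4, 1): 27 + (-9) + 26 + 2 = 46
σ = (2, 4, 1, 3): 27 + 25 + 19 + 0 = 71
σ = (2, 4, 3, 1): 27 + 25 + 19 + 2 = 73
σ = (3, 1, 2, 4): 8 + (-4) + 11 + 13 = 28
σ = (3, 1, 4, 2): 8 + (-4) + 26 + 26 = 56
σ = (3, 2, 1, 4): 8 + 30 + 19 + 13 = 70
σ = (3, 2, 4, 1): 8 + 30 + 26 + 2 = 66
σ = (3, 4, 1, 2): 8 + 25 + 19 + 26 = 78
σ = (3, 4, 2, 1): 8 + 25 + 11 + 2 = 46
σ = (4, 1, 2, 3): 14 + (-4) + 11 + 0 = 21
σ = (4, 1, 3, 2): 14 + (-4) + 19 + 26 = 55
σ = (4, 2, 1, 3): 14 + 30 + 19 + 0 = 63
σ = (4, 2, 3, 1): 14 + 30 + 19 + 2 = 65
σ = (4, 3, 1, 2): 14 + (-9) + 19 + 26 = 50
σ = (4, 3, 2, 1): 14 + (-9) + 11 + 2 = 18
Optimal value attained by: σ = (3, 4, 1, 2).
Answer: det⊕(M) = 78; verdict: NONSINGULAR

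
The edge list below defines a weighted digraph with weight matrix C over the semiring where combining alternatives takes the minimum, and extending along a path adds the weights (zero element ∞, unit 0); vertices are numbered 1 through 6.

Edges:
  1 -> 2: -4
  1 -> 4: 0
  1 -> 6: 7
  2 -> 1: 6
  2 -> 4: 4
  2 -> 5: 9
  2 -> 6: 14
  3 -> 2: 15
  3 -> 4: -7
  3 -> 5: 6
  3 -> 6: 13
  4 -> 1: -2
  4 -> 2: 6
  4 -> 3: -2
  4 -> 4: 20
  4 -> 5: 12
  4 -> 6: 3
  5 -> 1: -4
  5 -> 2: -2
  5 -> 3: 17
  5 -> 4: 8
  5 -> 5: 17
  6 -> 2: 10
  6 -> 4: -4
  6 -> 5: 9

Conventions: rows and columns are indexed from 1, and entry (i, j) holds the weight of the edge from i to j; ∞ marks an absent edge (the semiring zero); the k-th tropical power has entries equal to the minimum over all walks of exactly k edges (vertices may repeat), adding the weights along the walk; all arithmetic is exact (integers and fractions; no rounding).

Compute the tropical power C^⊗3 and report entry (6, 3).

C^⊗2:
  [-2, 6, -2, 0, 5, 3]
  [2, 2, 2, 6, 16, 7]
  [-9, -1, -9, 9, 5, -4]
  [8, -6, 18, -9, 4, 5]
  [4, -8, 6, -4, 7, 3]
  [-6, 2, -6, 14, 8, -1]
C^⊗3:
  [-2, -6, -2, -9, 4, 3]
  [4, -2, 4, -5, 8, 9]
  [1, -13, 7, -16, -3, -2]
  [-11, -3, -11, -2, 3, -6]
  [-6, 0, -6, -4, 1, -1]
  [4, -10, 12, -13, 0, 1]
Key observation: the optimum is the walk 6->2->4->3, with weight 10 + 4 + (-2) = 12.
Optimal value attained by: walk 6->2->4->3.
Answer: (C^⊗3)[6][3] = 12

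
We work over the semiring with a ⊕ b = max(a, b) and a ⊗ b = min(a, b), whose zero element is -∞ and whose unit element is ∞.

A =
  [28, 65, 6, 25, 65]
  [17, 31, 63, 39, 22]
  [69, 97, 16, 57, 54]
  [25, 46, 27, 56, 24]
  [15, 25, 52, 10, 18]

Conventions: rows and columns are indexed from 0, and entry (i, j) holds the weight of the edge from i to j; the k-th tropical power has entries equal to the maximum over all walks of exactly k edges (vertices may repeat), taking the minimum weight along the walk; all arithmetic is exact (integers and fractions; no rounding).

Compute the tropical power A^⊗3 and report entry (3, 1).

A^⊗2:
  [28, 31, 63, 39, 28]
  [63, 63, 31, 57, 54]
  [28, 65, 63, 56, 65]
  [27, 46, 46, 56, 27]
  [52, 52, 25, 52, 52]
A^⊗3:
  [63, 63, 31, 57, 54]
  [31, 63, 63, 56, 63]
  [63, 63, 63, 57, 54]
  [46, 46, 46, 56, 46]
  [28, 52, 52, 52, 52]
Key observation: the optimum is the walk 3->1->2->1, with weight 46 min 63 min 97 = 46.
Optimal value attained by: walk 3->1->2->1.
Answer: (A^⊗3)[3][1] = 46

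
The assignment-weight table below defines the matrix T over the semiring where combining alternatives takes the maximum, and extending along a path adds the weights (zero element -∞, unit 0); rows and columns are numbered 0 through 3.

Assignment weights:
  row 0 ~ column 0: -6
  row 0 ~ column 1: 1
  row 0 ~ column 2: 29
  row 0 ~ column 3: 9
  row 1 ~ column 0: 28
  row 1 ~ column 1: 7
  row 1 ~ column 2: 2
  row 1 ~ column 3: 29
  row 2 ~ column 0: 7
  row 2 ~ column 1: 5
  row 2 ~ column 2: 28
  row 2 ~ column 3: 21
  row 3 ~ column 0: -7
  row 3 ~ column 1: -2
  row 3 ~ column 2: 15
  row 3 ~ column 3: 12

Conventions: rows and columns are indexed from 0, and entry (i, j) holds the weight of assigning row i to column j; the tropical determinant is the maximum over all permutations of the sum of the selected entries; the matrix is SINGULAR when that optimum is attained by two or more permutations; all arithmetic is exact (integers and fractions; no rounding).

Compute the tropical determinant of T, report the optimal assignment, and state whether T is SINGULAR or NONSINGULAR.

σ = (0, 1, 2, 3): (-6) + 7 + 28 + 12 = 41
σ = (0, 1, 3, 2): (-6) + 7 + 21 + 15 = 37
σ = (0, 2, 1, 3): (-6) + 2 + 5 + 12 = 13
σ = (0, 2, 3, 1): (-6) + 2 + 21 + (-2) = 15
σ = (0, 3, 1, 2): (-6) + 29 + 5 + 15 = 43
σ = (0, 3, 2, 1): (-6) + 29 + 28 + (-2) = 49
σ = (1, 0, 2, 3): 1 + 28 + 28 + 12 = 69
σ = (1, 0, 3, 2): 1 + 28 + 21 + 15 = 65
σ = (1, 2, 0, 3): 1 + 2 + 7 + 12 = 22
σ = (1, 2, 3, 0): 1 + 2 + 21 + (-7) = 17
σ = (1, 3, 0, 2): 1 + 29 + 7 + 15 = 52
σ = (1, 3, 2, 0): 1 + 29 + 28 + (-7) = 51
σ = (2, 0, 1, 3): 29 + 28 + 5 + 12 = 74
σ = (2, 0, 3, 1): 29 + 28 + 21 + (-2) = 76
σ = (2, 1, 0, 3): 29 + 7 + 7 + 12 = 55
σ = (2, 1, 3, 0): 29 + 7 + 21 + (-7) = 50
σ = (2, 3, 0, 1): 29 + 29 + 7 + (-2) = 63
σ = (2, 3, 1, 0): 29 + 29 + 5 + (-7) = 56
σ = (3, 0, 1, 2): 9 + 28 + 5 + 15 = 57
σ = (3, 0, 2, 1): 9 + 28 + 28 + (-2) = 63
σ = (3, 1, 0, 2): 9 + 7 + 7 + 15 = 38
σ = (3, 1, 2, 0): 9 + 7 + 28 + (-7) = 37
σ = (3, 2, 0, 1): 9 + 2 + 7 + (-2) = 16
σ = (3, 2, 1, 0): 9 + 2 + 5 + (-7) = 9
Optimal value attained by: σ = (2, 0, 3, 1).
Answer: det⊕(T) = 76; verdict: NONSINGULAR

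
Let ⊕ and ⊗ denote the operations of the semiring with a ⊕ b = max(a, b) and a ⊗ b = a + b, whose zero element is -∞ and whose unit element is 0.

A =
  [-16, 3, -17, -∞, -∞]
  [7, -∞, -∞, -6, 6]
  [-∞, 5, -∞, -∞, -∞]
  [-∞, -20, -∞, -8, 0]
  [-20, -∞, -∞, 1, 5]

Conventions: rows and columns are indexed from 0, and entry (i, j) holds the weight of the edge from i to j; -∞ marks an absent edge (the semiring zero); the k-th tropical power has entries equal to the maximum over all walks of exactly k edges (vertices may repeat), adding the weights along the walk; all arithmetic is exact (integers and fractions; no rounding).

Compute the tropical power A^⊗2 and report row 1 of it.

A^⊗2:
  [10, -12, -33, -3, 9]
  [-9, 10, -10, 7, 11]
  [12, -∞, -∞, -1, 11]
  [-13, -28, -∞, 1, 5]
  [-15, -17, -37, 6, 10]
Answer: row 1 of A^⊗2 = [-9, 10, -10, 7, 11]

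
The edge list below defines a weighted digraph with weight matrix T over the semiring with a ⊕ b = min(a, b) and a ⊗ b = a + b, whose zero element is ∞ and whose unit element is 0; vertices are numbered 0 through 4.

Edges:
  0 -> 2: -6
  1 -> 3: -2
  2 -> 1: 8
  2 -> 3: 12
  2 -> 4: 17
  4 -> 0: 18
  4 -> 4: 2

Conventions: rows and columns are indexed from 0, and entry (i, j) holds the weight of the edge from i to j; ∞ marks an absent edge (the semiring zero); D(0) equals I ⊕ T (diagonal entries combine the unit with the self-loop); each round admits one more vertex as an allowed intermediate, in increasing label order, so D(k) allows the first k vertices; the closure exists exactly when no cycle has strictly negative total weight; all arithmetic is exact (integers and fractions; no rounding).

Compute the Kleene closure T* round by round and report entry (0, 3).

D(0):
  [0, ∞, -6, ∞, ∞]
  [∞, 0, ∞, -2, ∞]
  [∞, 8, 0, 12, 17]
  [∞, ∞, ∞, 0, ∞]
  [18, ∞, ∞, ∞, 0]
D(1):
  [0, ∞, -6, ∞, ∞]
  [∞, 0, ∞, -2, ∞]
  [∞, 8, 0, 12, 17]
  [∞, ∞, ∞, 0, ∞]
  [18, ∞, 12, ∞, 0]
D(2):
  [0, ∞, -6, ∞, ∞]
  [∞, 0, ∞, -2, ∞]
  [∞, 8, 0, 6, 17]
  [∞, ∞, ∞, 0, ∞]
  [18, ∞, 12, ∞, 0]
D(3):
  [0, 2, -6, 0, 11]
  [∞, 0, ∞, -2, ∞]
  [∞, 8, 0, 6, 17]
  [∞, ∞, ∞, 0, ∞]
  [18, 20, 12, 18, 0]
D(4):
  [0, 2, -6, 0, 11]
  [∞, 0, ∞, -2, ∞]
  [∞, 8, 0, 6, 17]
  [∞, ∞, ∞, 0, ∞]
  [18, 20, 12, 18, 0]
D(5):
  [0, 2, -6, 0, 11]
  [∞, 0, ∞, -2, ∞]
  [35, 8, 0, 6, 17]
  [∞, ∞, ∞, 0, ∞]
  [18, 20, 12, 18, 0]
Answer: T*[0][3] = 0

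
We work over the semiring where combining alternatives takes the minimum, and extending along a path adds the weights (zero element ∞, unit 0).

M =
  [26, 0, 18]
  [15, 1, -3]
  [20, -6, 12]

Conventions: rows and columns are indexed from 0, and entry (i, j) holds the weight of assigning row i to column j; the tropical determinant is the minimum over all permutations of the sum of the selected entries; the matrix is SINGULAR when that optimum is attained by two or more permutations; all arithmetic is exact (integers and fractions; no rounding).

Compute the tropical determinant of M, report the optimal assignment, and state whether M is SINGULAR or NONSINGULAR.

σ = (0, 1, 2): 26 + 1 + 12 = 39
σ = (0, 2, 1): 26 + (-3) + (-6) = 17
σ = (1, 0, 2): 0 + 15 + 12 = 27
σ = (1, 2, 0): 0 + (-3) + 20 = 17
σ = (2, 0, 1): 18 + 15 + (-6) = 27
σ = (2, 1, 0): 18 + 1 + 20 = 39
Optimal value attained by: σ = (0, 2, 1).
Answer: det⊕(M) = 17; verdict: SINGULAR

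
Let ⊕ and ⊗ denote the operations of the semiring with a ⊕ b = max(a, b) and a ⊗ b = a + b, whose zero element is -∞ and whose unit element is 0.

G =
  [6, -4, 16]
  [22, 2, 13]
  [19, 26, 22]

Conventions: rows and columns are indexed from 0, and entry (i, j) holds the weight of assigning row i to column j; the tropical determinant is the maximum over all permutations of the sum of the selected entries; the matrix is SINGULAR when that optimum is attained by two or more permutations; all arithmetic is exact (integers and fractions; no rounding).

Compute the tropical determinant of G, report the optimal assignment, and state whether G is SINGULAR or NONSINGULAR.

σ = (0, 1, 2): 6 + 2 + 22 = 30
σ = (0, 2, 1): 6 + 13 + 26 = 45
σ = (1, 0, 2): (-4) + 22 + 22 = 40
σ = (1, 2, 0): (-4) + 13 + 19 = 28
σ = (2, 0, 1): 16 + 22 + 26 = 64
σ = (2, 1, 0): 16 + 2 + 19 = 37
Optimal value attained by: σ = (2, 0, 1).
Answer: det⊕(G) = 64; verdict: NONSINGULAR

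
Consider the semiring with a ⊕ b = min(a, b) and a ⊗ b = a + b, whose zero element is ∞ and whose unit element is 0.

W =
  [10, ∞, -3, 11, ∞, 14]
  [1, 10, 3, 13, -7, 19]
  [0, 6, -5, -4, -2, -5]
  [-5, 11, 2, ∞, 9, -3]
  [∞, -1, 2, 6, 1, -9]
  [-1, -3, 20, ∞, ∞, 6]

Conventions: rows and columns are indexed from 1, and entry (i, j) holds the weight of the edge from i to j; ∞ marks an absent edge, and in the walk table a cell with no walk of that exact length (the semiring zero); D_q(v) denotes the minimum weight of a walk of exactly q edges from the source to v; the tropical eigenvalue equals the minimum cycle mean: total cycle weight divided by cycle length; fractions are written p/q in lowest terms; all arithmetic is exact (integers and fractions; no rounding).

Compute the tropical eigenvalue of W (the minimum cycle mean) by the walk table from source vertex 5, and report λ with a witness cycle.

q=0: [∞, ∞, ∞, ∞, 0, ∞]
q=1: [∞, -1, 2, 6, 1, -9]
q=2: [-10, -12, -3, -2, -8, -8]
q=3: [-11, -11, -13, -7, -19, -17]
q=4: [-18, -20, -18, -17, -18, -28]
q=5: [-29, -31, -23, -22, -27, -27]
q=6: [-30, -30, -32, -27, -38, -36]
Optimal cycle mean attained by: cycle 2->5->6->2, total (-7) + (-9) + (-3), length 3.
Answer: λ = -19/3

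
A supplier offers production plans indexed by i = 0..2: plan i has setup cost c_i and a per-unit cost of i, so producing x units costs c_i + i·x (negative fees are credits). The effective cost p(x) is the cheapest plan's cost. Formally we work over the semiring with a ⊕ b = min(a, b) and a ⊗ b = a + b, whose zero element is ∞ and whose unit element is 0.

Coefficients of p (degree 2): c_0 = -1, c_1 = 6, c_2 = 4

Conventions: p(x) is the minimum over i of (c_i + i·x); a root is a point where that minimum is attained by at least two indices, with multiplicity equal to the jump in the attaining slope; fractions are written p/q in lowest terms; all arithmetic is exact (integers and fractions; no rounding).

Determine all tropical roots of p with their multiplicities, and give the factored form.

hull edge (i=0, c=-1) to (i=2, c=4): slope 5/2, span 2
Factored form: p(x) = 4 ⊗ (x ⊕ (-5/2)) ⊗ (x ⊕ (-5/2))
Answer: roots = -5/2 (mult 2)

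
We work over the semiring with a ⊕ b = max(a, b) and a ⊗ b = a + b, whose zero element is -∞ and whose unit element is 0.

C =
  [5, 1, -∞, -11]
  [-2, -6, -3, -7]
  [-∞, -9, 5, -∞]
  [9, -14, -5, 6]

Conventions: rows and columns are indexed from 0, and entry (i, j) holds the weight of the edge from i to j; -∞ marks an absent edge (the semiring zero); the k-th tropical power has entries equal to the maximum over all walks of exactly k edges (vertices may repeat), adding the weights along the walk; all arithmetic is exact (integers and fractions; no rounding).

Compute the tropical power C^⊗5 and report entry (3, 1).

C^⊗2:
  [10, 6, -2, -5]
  [3, -1, 2, -1]
  [-11, -4, 10, -16]
  [15, 10, 1, 12]
C^⊗3:
  [15, 11, 3, 1]
  [8, 4, 7, 5]
  [-6, 1, 15, -10]
  [21, 16, 7, 18]
C^⊗4:
  [20, 16, 8, 7]
  [14, 9, 12, 11]
  [-1, 6, 20, -4]
  [27, 22, 13, 24]
C^⊗5:
  [25, 21, 13, 13]
  [20, 15, 17, 17]
  [5, 11, 25, 2]
  [33, 28, 19, 30]
Key observation: the optimum is the walk 3->3->3->3->0->1, with weight 6 + 6 + 6 + 9 + 1 = 28.
Optimal value attained by: walk 3->3->3->3->0->1.
Answer: (C^⊗5)[3][1] = 28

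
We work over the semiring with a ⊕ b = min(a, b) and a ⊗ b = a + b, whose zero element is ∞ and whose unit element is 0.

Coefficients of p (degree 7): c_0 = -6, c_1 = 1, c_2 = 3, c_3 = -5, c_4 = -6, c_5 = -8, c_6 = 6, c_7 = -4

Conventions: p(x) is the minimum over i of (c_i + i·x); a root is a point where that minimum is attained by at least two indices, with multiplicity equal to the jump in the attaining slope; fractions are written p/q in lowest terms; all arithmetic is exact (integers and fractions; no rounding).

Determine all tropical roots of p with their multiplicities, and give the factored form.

hull edge (i=0, c=-6) to (i=5, c=-8): slope -2/5, span 5
hull edge (i=5, c=-8) to (i=7, c=-4): slope 2, span 2
Factored form: p(x) = -4 ⊗ (x ⊕ (-2)) ⊗ (x ⊕ (-2)) ⊗ (x ⊕ 2/5) ⊗ (x ⊕ 2/5) ⊗ (x ⊕ 2/5) ⊗ (x ⊕ 2/5) ⊗ (x ⊕ 2/5)
Answer: roots = -2 (mult 2), 2/5 (mult 5)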